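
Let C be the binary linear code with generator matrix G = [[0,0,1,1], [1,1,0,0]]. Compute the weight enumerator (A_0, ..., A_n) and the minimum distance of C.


Weight distribution: A_0 = 1, A_2 = 2, A_4 = 1. Minimum distance d = 2.

Enumerate all 2^2 = 4 messages m ∈ F_2^2.
For each, compute codeword c = mG in F_2^4, then tally its weight.
  m = 00 → c = 0000, weight = 0.
  m = 10 → c = 0011, weight = 2.
  m = 01 → c = 1100, weight = 2.
  m = 11 → c = 1111, weight = 4.
Tally weights:
  weight 0: 1 codewords.
  weight 2: 2 codewords.
  weight 4: 1 codewords.
Minimum distance d = smallest w > 0 with A_w > 0 = 2.
Sanity: Σ A_w = 4 = 2^2 = 4 ✓.


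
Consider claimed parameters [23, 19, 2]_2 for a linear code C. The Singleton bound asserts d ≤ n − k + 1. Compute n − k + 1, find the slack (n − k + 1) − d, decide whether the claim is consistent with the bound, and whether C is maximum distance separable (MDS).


Singleton RHS = n − k + 1 = 5, slack = 3, bound satisfied, not MDS.

Singleton bound: d ≤ n − k + 1.
Here n = 23, k = 19, so n − k + 1 = 5.
Given d = 2, check d ≤ 5: YES.
Slack = (n − k + 1) − d = 3.
The code is NOT MDS (slack = 3 > 0).
Description: the claimed parameters are [23, 19, 2]_2; such a code would be non-MDS.


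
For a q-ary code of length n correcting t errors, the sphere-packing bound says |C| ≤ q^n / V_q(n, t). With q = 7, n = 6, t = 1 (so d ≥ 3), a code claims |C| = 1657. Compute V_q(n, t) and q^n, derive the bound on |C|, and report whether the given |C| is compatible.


V_q(n, t) = 37, q^n = 117649, Hamming bound = 3179, |C| = 1657 ≤ bound (satisfied).

Step 1: Compute V_q(n, t) = Σ_{j=0}^1 C(n, j) (q−1)^j.
  j = 0: C(6,0)·(6)^0 = 1·1 = 1.
  j = 1: C(6,1)·(6)^1 = 6·6 = 36.
  V_q(n, t) = 1 + 36 = 37.
Step 2: q^n = 7^6 = 117649.
Step 3: Hamming bound ⌊q^n / V_q(n,t)⌋ = ⌊117649/37⌋ = 3179.
Step 4: Compare |C| = 1657 to 3179: satisfied.
The claimed |C| lies below the Hamming bound.


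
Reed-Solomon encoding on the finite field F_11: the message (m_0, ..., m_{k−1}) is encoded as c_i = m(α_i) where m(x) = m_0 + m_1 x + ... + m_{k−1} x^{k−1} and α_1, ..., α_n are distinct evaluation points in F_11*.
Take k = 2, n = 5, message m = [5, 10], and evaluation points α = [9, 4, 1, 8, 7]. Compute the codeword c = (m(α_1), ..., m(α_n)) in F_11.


c = [7, 1, 4, 8, 9]

Message polynomial: m(x) = 5 + 10·x (mod 11).
For each evaluation point α_i, compute m(α_i) mod 11:
  α_1 = 9: Horner steps 10 → 7, so m(9) = 7.
  α_2 = 4: Horner steps 10 → 1, so m(4) = 1.
  α_3 = 1: Horner steps 10 → 4, so m(1) = 4.
  α_4 = 8: Horner steps 10 → 8, so m(8) = 8.
  α_5 = 7: Horner steps 10 → 9, so m(7) = 9.
Codeword c = [7, 1, 4, 8, 9] ∈ F_11^5.


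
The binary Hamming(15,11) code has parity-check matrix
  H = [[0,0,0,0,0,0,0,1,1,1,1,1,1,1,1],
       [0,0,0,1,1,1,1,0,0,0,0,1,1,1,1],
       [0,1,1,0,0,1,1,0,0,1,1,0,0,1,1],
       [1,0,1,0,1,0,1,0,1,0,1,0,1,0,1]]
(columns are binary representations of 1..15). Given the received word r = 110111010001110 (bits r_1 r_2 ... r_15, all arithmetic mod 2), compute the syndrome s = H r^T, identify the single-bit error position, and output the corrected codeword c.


s = (0, 0, 1, 1)^T, error position = 3, corrected codeword c = 111111010001110

Compute s = H r^T mod 2 one row at a time:
  s_1 = 1 + 0 + 0 + 0 + 1 + 1 + 1 + 0 = 4 ≡ 0 (mod 2).
  s_2 = 1 + 1 + 1 + 0 + 1 + 1 + 1 + 0 = 6 ≡ 0 (mod 2).
  s_3 = 1 + 0 + 1 + 0 + 0 + 0 + 1 + 0 = 3 ≡ 1 (mod 2).
  s_4 = 1 + 0 + 1 + 0 + 0 + 0 + 1 + 0 = 3 ≡ 1 (mod 2).
s = (0, 0, 1, 1)^T — this equals column 3 of H (binary 0011), so error is at position 3.
Correct: flip bit 3 of r = 110111010001110 to get c = 111111010001110.


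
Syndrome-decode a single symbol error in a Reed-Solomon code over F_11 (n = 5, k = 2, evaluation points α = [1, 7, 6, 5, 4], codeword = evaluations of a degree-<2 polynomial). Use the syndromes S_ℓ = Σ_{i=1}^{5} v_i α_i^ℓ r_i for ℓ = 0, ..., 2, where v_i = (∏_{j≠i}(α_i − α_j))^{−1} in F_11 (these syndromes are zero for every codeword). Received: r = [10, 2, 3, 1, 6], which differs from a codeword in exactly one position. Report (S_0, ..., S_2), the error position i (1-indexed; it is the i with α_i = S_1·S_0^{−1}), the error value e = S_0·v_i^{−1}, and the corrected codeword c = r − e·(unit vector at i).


S = (7, 9, 10), error at position 3, error magnitude e = 7, c = [10, 2, 7, 1, 6].

Step 1: column multipliers v_i = (∏_{j≠i}(α_i − α_j))^{−1} mod 11.
  i = 1 (α = 1): (1−7)(1−6)(1−5)(1−4) = (−6)·(−5)·(−4)·(−3) = 360 ≡ 8, so v_1 = 8^{−1} = 7 (mod 11).
  i = 2 (α = 7): (7−1)(7−6)(7−5)(7−4) = 6·1·2·3 = 36 ≡ 3, so v_2 = 3^{−1} = 4 (mod 11).
  i = 3 (α = 6): (6−1)(6−7)(6−5)(6−4) = 5·(−1)·1·2 = −10 ≡ 1, so v_3 = 1^{−1} = 1 (mod 11).
  i = 4 (α = 5): (5−1)(5−7)(5−6)(5−4) = 4·(−2)·(−1)·1 = 8 ≡ 8, so v_4 = 8^{−1} = 7 (mod 11).
  i = 5 (α = 4): (4−1)(4−7)(4−6)(4−5) = 3·(−3)·(−2)·(−1) = −18 ≡ 4, so v_5 = 4^{−1} = 3 (mod 11).
  v = [7, 4, 1, 7, 3].
Step 2: syndromes of r = [10, 2, 3, 1, 6] (all sums mod 11).
  S_0 = Σ v_i r_i = 7·10 + 4·2 + 1·3 + 7·1 + 3·6 = 106 ≡ 7.
  S_1 = Σ v_i α_i r_i = 7·1·10 + 4·7·2 + 1·6·3 + 7·5·1 + 3·4·6 = 251 ≡ 9.
  α_i^2 mod 11 = [1, 5, 3, 3, 5].
  S_2 = Σ v_i α_i^2 r_i = 7·1·10 + 4·5·2 + 1·3·3 + 7·3·1 + 3·5·6 = 230 ≡ 10.
  S = (7, 9, 10) ≠ 0, so r is not a codeword (an error is present).
Step 3: locate the error. For a single error e at position i, S_ℓ = v_i·e·α_i^ℓ, so α_err = S_1/S_0.
  S_0^{−1} = 7^{−1} = 8 (mod 11), so α_err = 9·8 = 72 ≡ 6 = α_3. Error position i = 3.
  Consistency check: S_2/S_1 = 10·5 = 50 ≡ 6 = α_err ✓ (single-error assumption holds).
Step 4: error magnitude e = S_0/v_3 = S_0·∏_{j≠3}(α_3 − α_j) = 7·1 = 7 ≡ 7 (mod 11).
Step 5: correct position 3: c_3 = r_3 − e = 3 − 7 ≡ 7 (mod 11). Hence c = [10, 2, 7, 1, 6].
  Check: interpolating c through the α_i gives m(x) = 4 + 6·x (degree < 2) with m(α_i) = c_i for every i, so c is indeed a codeword.


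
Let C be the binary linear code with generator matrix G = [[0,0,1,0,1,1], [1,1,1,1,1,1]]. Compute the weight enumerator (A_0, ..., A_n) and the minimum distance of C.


Weight distribution: A_0 = 1, A_3 = 2, A_6 = 1. Minimum distance d = 3.

Enumerate all 2^2 = 4 messages m ∈ F_2^2.
For each, compute codeword c = mG in F_2^6, then tally its weight.
  m = 00 → c = 000000, weight = 0.
  m = 10 → c = 001011, weight = 3.
  m = 01 → c = 111111, weight = 6.
  m = 11 → c = 110100, weight = 3.
Tally weights:
  weight 0: 1 codewords.
  weight 3: 2 codewords.
  weight 6: 1 codewords.
Minimum distance d = smallest w > 0 with A_w > 0 = 3.
Sanity: Σ A_w = 4 = 2^2 = 4 ✓.


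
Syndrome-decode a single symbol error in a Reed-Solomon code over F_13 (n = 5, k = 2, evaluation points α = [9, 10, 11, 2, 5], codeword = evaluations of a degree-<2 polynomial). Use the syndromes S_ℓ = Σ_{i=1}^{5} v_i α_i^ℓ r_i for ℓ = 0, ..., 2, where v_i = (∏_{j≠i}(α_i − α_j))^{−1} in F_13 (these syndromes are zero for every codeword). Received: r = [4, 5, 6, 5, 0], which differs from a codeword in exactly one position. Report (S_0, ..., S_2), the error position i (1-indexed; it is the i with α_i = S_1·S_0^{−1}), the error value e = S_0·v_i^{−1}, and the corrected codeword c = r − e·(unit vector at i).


S = (2, 4, 8), error at position 4, error magnitude e = 8, c = [4, 5, 6, 10, 0].

Step 1: column multipliers v_i = (∏_{j≠i}(α_i − α_j))^{−1} mod 13.
  i = 1 (α = 9): (9−10)(9−11)(9−2)(9−5) = (−1)·(−2)·7·4 = 56 ≡ 4, so v_1 = 4^{−1} = 10 (mod 13).
  i = 2 (α = 10): (10−9)(10−11)(10−2)(10−5) = 1·(−1)·8·5 = −40 ≡ 12, so v_2 = 12^{−1} = 12 (mod 13).
  i = 3 (α = 11): (11−9)(11−10)(11−2)(11−5) = 2·1·9·6 = 108 ≡ 4, so v_3 = 4^{−1} = 10 (mod 13).
  i = 4 (α = 2): (2−9)(2−10)(2−11)(2−5) = (−7)·(−8)·(−9)·(−3) = 1512 ≡ 4, so v_4 = 4^{−1} = 10 (mod 13).
  i = 5 (α = 5): (5−9)(5−10)(5−11)(5−2) = (−4)·(−5)·(−6)·3 = −360 ≡ 4, so v_5 = 4^{−1} = 10 (mod 13).
  v = [10, 12, 10, 10, 10].
Step 2: syndromes of r = [4, 5, 6, 5, 0] (all sums mod 13).
  S_0 = Σ v_i r_i = 10·4 + 12·5 + 10·6 + 10·5 + 10·0 = 210 ≡ 2.
  S_1 = Σ v_i α_i r_i = 10·9·4 + 12·10·5 + 10·11·6 + 10·2·5 + 10·5·0 = 1720 ≡ 4.
  α_i^2 mod 13 = [3, 9, 4, 4, 12].
  S_2 = Σ v_i α_i^2 r_i = 10·3·4 + 12·9·5 + 10·4·6 + 10·4·5 + 10·12·0 = 1100 ≡ 8.
  S = (2, 4, 8) ≠ 0, so r is not a codeword (an error is present).
Step 3: locate the error. For a single error e at position i, S_ℓ = v_i·e·α_i^ℓ, so α_err = S_1/S_0.
  S_0^{−1} = 2^{−1} = 7 (mod 13), so α_err = 4·7 = 28 ≡ 2 = α_4. Error position i = 4.
  Consistency check: S_2/S_1 = 8·10 = 80 ≡ 2 = α_err ✓ (single-error assumption holds).
Step 4: error magnitude e = S_0/v_4 = S_0·∏_{j≠4}(α_4 − α_j) = 2·4 = 8 ≡ 8 (mod 13).
Step 5: correct position 4: c_4 = r_4 − e = 5 − 8 ≡ 10 (mod 13). Hence c = [4, 5, 6, 10, 0].
  Check: interpolating c through the α_i gives m(x) = 8 + 1·x (degree < 2) with m(α_i) = c_i for every i, so c is indeed a codeword.


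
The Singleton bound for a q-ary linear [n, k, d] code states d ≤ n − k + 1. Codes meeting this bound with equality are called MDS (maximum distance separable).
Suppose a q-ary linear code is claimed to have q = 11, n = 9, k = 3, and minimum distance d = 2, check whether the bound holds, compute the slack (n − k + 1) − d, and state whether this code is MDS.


Singleton RHS = n − k + 1 = 7, slack = 5, bound satisfied, not MDS.

Singleton bound: d ≤ n − k + 1.
Here n = 9, k = 3, so n − k + 1 = 7.
Given d = 2, check d ≤ 7: YES.
Slack = (n − k + 1) − d = 5.
The code is NOT MDS (slack = 5 > 0).
Description: the claimed parameters are [9, 3, 2]_11; such a code would be non-MDS.


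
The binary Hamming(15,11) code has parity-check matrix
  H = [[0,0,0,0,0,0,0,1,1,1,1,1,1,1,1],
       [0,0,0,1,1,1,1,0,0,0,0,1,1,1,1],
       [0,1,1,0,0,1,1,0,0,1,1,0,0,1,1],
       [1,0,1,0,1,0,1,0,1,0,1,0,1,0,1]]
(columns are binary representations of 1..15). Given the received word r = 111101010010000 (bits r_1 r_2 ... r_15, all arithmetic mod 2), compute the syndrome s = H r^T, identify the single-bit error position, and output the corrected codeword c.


s = (0, 0, 0, 1)^T, error position = 1, corrected codeword c = 011101010010000

Compute s = H r^T mod 2 one row at a time:
  s_1 = 1 + 0 + 0 + 1 + 0 + 0 + 0 + 0 = 2 ≡ 0 (mod 2).
  s_2 = 1 + 0 + 1 + 0 + 0 + 0 + 0 + 0 = 2 ≡ 0 (mod 2).
  s_3 = 1 + 1 + 1 + 0 + 0 + 1 + 0 + 0 = 4 ≡ 0 (mod 2).
  s_4 = 1 + 1 + 0 + 0 + 0 + 1 + 0 + 0 = 3 ≡ 1 (mod 2).
s = (0, 0, 0, 1)^T — this equals column 1 of H (binary 0001), so error is at position 1.
Correct: flip bit 1 of r = 111101010010000 to get c = 011101010010000.


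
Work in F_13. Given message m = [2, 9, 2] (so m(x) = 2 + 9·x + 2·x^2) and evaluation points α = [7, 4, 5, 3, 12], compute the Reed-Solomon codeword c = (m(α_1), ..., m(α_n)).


c = [7, 5, 6, 8, 8]

Message polynomial: m(x) = 2 + 9·x + 2·x^2 (mod 13).
For each evaluation point α_i, compute m(α_i) mod 13:
  α_1 = 7: Horner steps 2 → 10 → 7, so m(7) = 7.
  α_2 = 4: Horner steps 2 → 4 → 5, so m(4) = 5.
  α_3 = 5: Horner steps 2 → 6 → 6, so m(5) = 6.
  α_4 = 3: Horner steps 2 → 2 → 8, so m(3) = 8.
  α_5 = 12: Horner steps 2 → 7 → 8, so m(12) = 8.
Codeword c = [7, 5, 6, 8, 8] ∈ F_13^5.


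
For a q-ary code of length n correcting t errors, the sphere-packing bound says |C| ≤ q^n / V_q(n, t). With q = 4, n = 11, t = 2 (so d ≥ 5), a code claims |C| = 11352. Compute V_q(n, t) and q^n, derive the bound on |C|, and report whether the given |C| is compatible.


V_q(n, t) = 529, q^n = 4194304, Hamming bound = 7928, |C| = 11352 > bound (violated).

Step 1: Compute V_q(n, t) = Σ_{j=0}^2 C(n, j) (q−1)^j.
  j = 0: C(11,0)·(3)^0 = 1·1 = 1.
  j = 1: C(11,1)·(3)^1 = 11·3 = 33.
  j = 2: C(11,2)·(3)^2 = 55·9 = 495.
  V_q(n, t) = 1 + 33 + 495 = 529.
Step 2: q^n = 4^11 = 4194304.
Step 3: Hamming bound ⌊q^n / V_q(n,t)⌋ = ⌊4194304/529⌋ = 7928.
Step 4: Compare |C| = 11352 to 7928: violated.
The claimed |C| lies above the Hamming bound, so no 4-ary code of length 11 with d ≥ 5 can have 11352 codewords.


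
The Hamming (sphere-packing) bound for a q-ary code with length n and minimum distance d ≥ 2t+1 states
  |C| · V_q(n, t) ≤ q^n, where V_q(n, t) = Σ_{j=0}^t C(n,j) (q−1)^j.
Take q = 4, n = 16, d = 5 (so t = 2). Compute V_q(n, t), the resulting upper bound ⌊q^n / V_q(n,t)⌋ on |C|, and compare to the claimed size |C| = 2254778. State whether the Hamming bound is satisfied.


V_q(n, t) = 1129, q^n = 4294967296, Hamming bound = 3804222, |C| = 2254778 ≤ bound (satisfied).

Step 1: Compute V_q(n, t) = Σ_{j=0}^2 C(n, j) (q−1)^j.
  j = 0: C(16,0)·(3)^0 = 1·1 = 1.
  j = 1: C(16,1)·(3)^1 = 16·3 = 48.
  j = 2: C(16,2)·(3)^2 = 120·9 = 1080.
  V_q(n, t) = 1 + 48 + 1080 = 1129.
Step 2: q^n = 4^16 = 4294967296.
Step 3: Hamming bound ⌊q^n / V_q(n,t)⌋ = ⌊4294967296/1129⌋ = 3804222.
Step 4: Compare |C| = 2254778 to 3804222: satisfied.
The claimed |C| lies below the Hamming bound.


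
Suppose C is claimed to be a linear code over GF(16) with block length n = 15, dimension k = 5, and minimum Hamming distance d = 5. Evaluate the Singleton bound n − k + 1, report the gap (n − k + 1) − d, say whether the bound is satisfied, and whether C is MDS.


Singleton RHS = n − k + 1 = 11, slack = 6, bound satisfied, not MDS.

Singleton bound: d ≤ n − k + 1.
Here n = 15, k = 5, so n − k + 1 = 11.
Given d = 5, check d ≤ 11: YES.
Slack = (n − k + 1) − d = 6.
The code is NOT MDS (slack = 6 > 0).
Description: the claimed parameters are [15, 5, 5]_16; such a code would be non-MDS.


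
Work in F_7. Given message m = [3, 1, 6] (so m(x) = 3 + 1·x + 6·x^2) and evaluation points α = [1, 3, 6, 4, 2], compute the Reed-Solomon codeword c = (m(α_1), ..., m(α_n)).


c = [3, 4, 1, 5, 1]

Message polynomial: m(x) = 3 + 1·x + 6·x^2 (mod 7).
For each evaluation point α_i, compute m(α_i) mod 7:
  α_1 = 1: Horner steps 6 → 0 → 3, so m(1) = 3.
  α_2 = 3: Horner steps 6 → 5 → 4, so m(3) = 4.
  α_3 = 6: Horner steps 6 → 2 → 1, so m(6) = 1.
  α_4 = 4: Horner steps 6 → 4 → 5, so m(4) = 5.
  α_5 = 2: Horner steps 6 → 6 → 1, so m(2) = 1.
Codeword c = [3, 4, 1, 5, 1] ∈ F_7^5.


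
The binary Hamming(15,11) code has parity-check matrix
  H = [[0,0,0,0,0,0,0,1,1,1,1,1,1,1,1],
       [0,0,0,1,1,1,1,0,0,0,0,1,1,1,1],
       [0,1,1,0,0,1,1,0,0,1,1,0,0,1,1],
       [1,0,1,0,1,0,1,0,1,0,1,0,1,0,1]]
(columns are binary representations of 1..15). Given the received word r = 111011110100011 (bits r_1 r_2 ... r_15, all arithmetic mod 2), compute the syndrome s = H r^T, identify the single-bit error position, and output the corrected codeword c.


s = (0, 1, 1, 1)^T, error position = 7, corrected codeword c = 111011010100011

Compute s = H r^T mod 2 one row at a time:
  s_1 = 1 + 0 + 1 + 0 + 0 + 0 + 1 + 1 = 4 ≡ 0 (mod 2).
  s_2 = 0 + 1 + 1 + 1 + 0 + 0 + 1 + 1 = 5 ≡ 1 (mod 2).
  s_3 = 1 + 1 + 1 + 1 + 1 + 0 + 1 + 1 = 7 ≡ 1 (mod 2).
  s_4 = 1 + 1 + 1 + 1 + 0 + 0 + 0 + 1 = 5 ≡ 1 (mod 2).
s = (0, 1, 1, 1)^T — this equals column 7 of H (binary 0111), so error is at position 7.
Correct: flip bit 7 of r = 111011110100011 to get c = 111011010100011.


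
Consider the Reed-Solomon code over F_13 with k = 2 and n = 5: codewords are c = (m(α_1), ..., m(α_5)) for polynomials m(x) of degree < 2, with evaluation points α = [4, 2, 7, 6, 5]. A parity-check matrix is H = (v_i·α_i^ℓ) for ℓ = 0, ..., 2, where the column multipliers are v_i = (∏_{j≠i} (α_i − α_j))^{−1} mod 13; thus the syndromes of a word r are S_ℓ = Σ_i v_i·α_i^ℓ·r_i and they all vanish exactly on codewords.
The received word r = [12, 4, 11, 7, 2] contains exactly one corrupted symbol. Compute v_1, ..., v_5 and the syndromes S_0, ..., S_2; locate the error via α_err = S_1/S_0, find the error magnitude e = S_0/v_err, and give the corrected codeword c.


S = (2, 10, 11), error at position 5, error magnitude e = 12, c = [12, 4, 11, 7, 3].

Step 1: column multipliers v_i = (∏_{j≠i}(α_i − α_j))^{−1} mod 13.
  i = 1 (α = 4): (4−2)(4−7)(4−6)(4−5) = 2·(−3)·(−2)·(−1) = −12 ≡ 1, so v_1 = 1^{−1} = 1 (mod 13).
  i = 2 (α = 2): (2−4)(2−7)(2−6)(2−5) = (−2)·(−5)·(−4)·(−3) = 120 ≡ 3, so v_2 = 3^{−1} = 9 (mod 13).
  i = 3 (α = 7): (7−4)(7−2)(7−6)(7−5) = 3·5·1·2 = 30 ≡ 4, so v_3 = 4^{−1} = 10 (mod 13).
  i = 4 (α = 6): (6−4)(6−2)(6−7)(6−5) = 2·4·(−1)·1 = −8 ≡ 5, so v_4 = 5^{−1} = 8 (mod 13).
  i = 5 (α = 5): (5−4)(5−2)(5−7)(5−6) = 1·3·(−2)·(−1) = 6 ≡ 6, so v_5 = 6^{−1} = 11 (mod 13).
  v = [1, 9, 10, 8, 11].
Step 2: syndromes of r = [12, 4, 11, 7, 2] (all sums mod 13).
  S_0 = Σ v_i r_i = 1·12 + 9·4 + 10·11 + 8·7 + 11·2 = 236 ≡ 2.
  S_1 = Σ v_i α_i r_i = 1·4·12 + 9·2·4 + 10·7·11 + 8·6·7 + 11·5·2 = 1336 ≡ 10.
  α_i^2 mod 13 = [3, 4, 10, 10, 12].
  S_2 = Σ v_i α_i^2 r_i = 1·3·12 + 9·4·4 + 10·10·11 + 8·10·7 + 11·12·2 = 2104 ≡ 11.
  S = (2, 10, 11) ≠ 0, so r is not a codeword (an error is present).
Step 3: locate the error. For a single error e at position i, S_ℓ = v_i·e·α_i^ℓ, so α_err = S_1/S_0.
  S_0^{−1} = 2^{−1} = 7 (mod 13), so α_err = 10·7 = 70 ≡ 5 = α_5. Error position i = 5.
  Consistency check: S_2/S_1 = 11·4 = 44 ≡ 5 = α_err ✓ (single-error assumption holds).
Step 4: error magnitude e = S_0/v_5 = S_0·∏_{j≠5}(α_5 − α_j) = 2·6 = 12 ≡ 12 (mod 13).
Step 5: correct position 5: c_5 = r_5 − e = 2 − 12 ≡ 3 (mod 13). Hence c = [12, 4, 11, 7, 3].
  Check: interpolating c through the α_i gives m(x) = 9 + 4·x (degree < 2) with m(α_i) = c_i for every i, so c is indeed a codeword.


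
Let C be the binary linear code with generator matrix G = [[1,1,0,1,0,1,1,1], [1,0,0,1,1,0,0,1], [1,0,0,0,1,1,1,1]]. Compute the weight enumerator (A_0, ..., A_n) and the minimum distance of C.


Weight distribution: A_0 = 1, A_3 = 3, A_4 = 2, A_5 = 1, A_6 = 1. Minimum distance d = 3.

Enumerate all 2^3 = 8 messages m ∈ F_2^3.
For each, compute codeword c = mG in F_2^8, then tally its weight.
  m = 000 → c = 00000000, weight = 0.
  m = 100 → c = 11010111, weight = 6.
  m = 010 → c = 10011001, weight = 4.
  m = 110 → c = 01001110, weight = 4.
  m = 001 → c = 10001111, weight = 5.
  m = 101 → c = 01011000, weight = 3.
  m = 011 → c = 00010110, weight = 3.
  m = 111 → c = 11000001, weight = 3.
Tally weights:
  weight 0: 1 codewords.
  weight 3: 3 codewords.
  weight 4: 2 codewords.
  weight 5: 1 codewords.
  weight 6: 1 codewords.
Minimum distance d = smallest w > 0 with A_w > 0 = 3.
Sanity: Σ A_w = 8 = 2^3 = 8 ✓.


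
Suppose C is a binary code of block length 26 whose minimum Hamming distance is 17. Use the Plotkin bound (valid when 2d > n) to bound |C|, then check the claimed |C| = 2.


Plotkin bound M ≤ 4; given |C| = 2 ≤ bound (satisfied).

Check applicability: 2d = 34, n = 26.
2d − n = 8 > 0, so Plotkin applies.
Compute d/(2d−n) = 17/8 ≈ 2.1250.
⌊d/(2d−n)⌋ = 2.
Plotkin bound: M ≤ 2·2 = 4.
Given |C| = 2, check: satisfied.
This |C| is below the Plotkin bound.


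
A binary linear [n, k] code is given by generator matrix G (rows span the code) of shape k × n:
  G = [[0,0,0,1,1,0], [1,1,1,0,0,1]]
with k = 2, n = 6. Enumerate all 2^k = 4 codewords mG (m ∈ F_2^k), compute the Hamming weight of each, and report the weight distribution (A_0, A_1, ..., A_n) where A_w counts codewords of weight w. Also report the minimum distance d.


Weight distribution: A_0 = 1, A_2 = 1, A_4 = 1, A_6 = 1. Minimum distance d = 2.

Enumerate all 2^2 = 4 messages m ∈ F_2^2.
For each, compute codeword c = mG in F_2^6, then tally its weight.
  m = 00 → c = 000000, weight = 0.
  m = 10 → c = 000110, weight = 2.
  m = 01 → c = 111001, weight = 4.
  m = 11 → c = 111111, weight = 6.
Tally weights:
  weight 0: 1 codewords.
  weight 2: 1 codewords.
  weight 4: 1 codewords.
  weight 6: 1 codewords.
Minimum distance d = smallest w > 0 with A_w > 0 = 2.
Sanity: Σ A_w = 4 = 2^2 = 4 ✓.


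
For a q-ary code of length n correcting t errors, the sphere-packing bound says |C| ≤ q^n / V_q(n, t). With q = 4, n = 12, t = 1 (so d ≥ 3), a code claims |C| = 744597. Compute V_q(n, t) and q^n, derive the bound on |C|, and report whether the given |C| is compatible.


V_q(n, t) = 37, q^n = 16777216, Hamming bound = 453438, |C| = 744597 > bound (violated).

Step 1: Compute V_q(n, t) = Σ_{j=0}^1 C(n, j) (q−1)^j.
  j = 0: C(12,0)·(3)^0 = 1·1 = 1.
  j = 1: C(12,1)·(3)^1 = 12·3 = 36.
  V_q(n, t) = 1 + 36 = 37.
Step 2: q^n = 4^12 = 16777216.
Step 3: Hamming bound ⌊q^n / V_q(n,t)⌋ = ⌊16777216/37⌋ = 453438.
Step 4: Compare |C| = 744597 to 453438: violated.
The claimed |C| lies above the Hamming bound, so no 4-ary code of length 12 with d ≥ 3 can have 744597 codewords.


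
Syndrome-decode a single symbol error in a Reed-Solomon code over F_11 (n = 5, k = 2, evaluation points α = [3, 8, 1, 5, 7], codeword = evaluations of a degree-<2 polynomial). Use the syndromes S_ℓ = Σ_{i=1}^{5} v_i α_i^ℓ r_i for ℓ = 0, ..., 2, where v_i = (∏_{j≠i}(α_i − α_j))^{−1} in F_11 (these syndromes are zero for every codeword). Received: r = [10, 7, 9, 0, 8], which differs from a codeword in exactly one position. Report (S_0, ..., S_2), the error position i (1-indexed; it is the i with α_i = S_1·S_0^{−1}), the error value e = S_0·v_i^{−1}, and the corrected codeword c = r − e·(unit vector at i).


S = (1, 7, 5), error at position 5, error magnitude e = 7, c = [10, 7, 9, 0, 1].

Step 1: column multipliers v_i = (∏_{j≠i}(α_i − α_j))^{−1} mod 11.
  i = 1 (α = 3): (3−8)(3−1)(3−5)(3−7) = (−5)·2·(−2)·(−4) = −80 ≡ 8, so v_1 = 8^{−1} = 7 (mod 11).
  i = 2 (α = 8): (8−3)(8−1)(8−5)(8−7) = 5·7·3·1 = 105 ≡ 6, so v_2 = 6^{−1} = 2 (mod 11).
  i = 3 (α = 1): (1−3)(1−8)(1−5)(1−7) = (−2)·(−7)·(−4)·(−6) = 336 ≡ 6, so v_3 = 6^{−1} = 2 (mod 11).
  i = 4 (α = 5): (5−3)(5−8)(5−1)(5−7) = 2·(−3)·4·(−2) = 48 ≡ 4, so v_4 = 4^{−1} = 3 (mod 11).
  i = 5 (α = 7): (7−3)(7−8)(7−1)(7−5) = 4·(−1)·6·2 = −48 ≡ 7, so v_5 = 7^{−1} = 8 (mod 11).
  v = [7, 2, 2, 3, 8].
Step 2: syndromes of r = [10, 7, 9, 0, 8] (all sums mod 11).
  S_0 = Σ v_i r_i = 7·10 + 2·7 + 2·9 + 3·0 + 8·8 = 166 ≡ 1.
  S_1 = Σ v_i α_i r_i = 7·3·10 + 2·8·7 + 2·1·9 + 3·5·0 + 8·7·8 = 788 ≡ 7.
  α_i^2 mod 11 = [9, 9, 1, 3, 5].
  S_2 = Σ v_i α_i^2 r_i = 7·9·10 + 2·9·7 + 2·1·9 + 3·3·0 + 8·5·8 = 1094 ≡ 5.
  S = (1, 7, 5) ≠ 0, so r is not a codeword (an error is present).
Step 3: locate the error. For a single error e at position i, S_ℓ = v_i·e·α_i^ℓ, so α_err = S_1/S_0.
  S_0^{−1} = 1^{−1} = 1 (mod 11), so α_err = 7·1 = 7 ≡ 7 = α_5. Error position i = 5.
  Consistency check: S_2/S_1 = 5·8 = 40 ≡ 7 = α_err ✓ (single-error assumption holds).
Step 4: error magnitude e = S_0/v_5 = S_0·∏_{j≠5}(α_5 − α_j) = 1·7 = 7 ≡ 7 (mod 11).
Step 5: correct position 5: c_5 = r_5 − e = 8 − 7 ≡ 1 (mod 11). Hence c = [10, 7, 9, 0, 1].
  Check: interpolating c through the α_i gives m(x) = 3 + 6·x (degree < 2) with m(α_i) = c_i for every i, so c is indeed a codeword.


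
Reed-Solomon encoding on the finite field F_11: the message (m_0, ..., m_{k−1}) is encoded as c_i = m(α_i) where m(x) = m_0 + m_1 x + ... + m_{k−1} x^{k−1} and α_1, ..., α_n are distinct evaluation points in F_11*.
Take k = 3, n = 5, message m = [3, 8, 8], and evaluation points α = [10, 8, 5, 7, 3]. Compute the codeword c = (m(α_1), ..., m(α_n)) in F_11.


c = [3, 7, 1, 0, 0]

Message polynomial: m(x) = 3 + 8·x + 8·x^2 (mod 11).
For each evaluation point α_i, compute m(α_i) mod 11:
  α_1 = 10: Horner steps 8 → 0 → 3, so m(10) = 3.
  α_2 = 8: Horner steps 8 → 6 → 7, so m(8) = 7.
  α_3 = 5: Horner steps 8 → 4 → 1, so m(5) = 1.
  α_4 = 7: Horner steps 8 → 9 → 0, so m(7) = 0.
  α_5 = 3: Horner steps 8 → 10 → 0, so m(3) = 0.
Codeword c = [3, 7, 1, 0, 0] ∈ F_11^5.


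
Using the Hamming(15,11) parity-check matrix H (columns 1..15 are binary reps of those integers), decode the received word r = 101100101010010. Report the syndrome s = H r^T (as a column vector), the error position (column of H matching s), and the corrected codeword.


s = (1, 1, 0, 1)^T, error position = 13, corrected codeword c = 101100101010110

Compute s = H r^T mod 2 one row at a time:
  s_1 = 0 + 1 + 0 + 1 + 0 + 0 + 1 + 0 = 3 ≡ 1 (mod 2).
  s_2 = 1 + 0 + 0 + 1 + 0 + 0 + 1 + 0 = 3 ≡ 1 (mod 2).
  s_3 = 0 + 1 + 0 + 1 + 0 + 1 + 1 + 0 = 4 ≡ 0 (mod 2).
  s_4 = 1 + 1 + 0 + 1 + 1 + 1 + 0 + 0 = 5 ≡ 1 (mod 2).
s = (1, 1, 0, 1)^T — this equals column 13 of H (binary 1101), so error is at position 13.
Correct: flip bit 13 of r = 101100101010010 to get c = 101100101010110.


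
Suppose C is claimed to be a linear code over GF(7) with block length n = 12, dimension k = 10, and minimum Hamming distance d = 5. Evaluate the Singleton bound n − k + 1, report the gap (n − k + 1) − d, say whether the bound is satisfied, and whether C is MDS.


Singleton RHS = n − k + 1 = 3, slack = -2, bound violated (no such code; not MDS).

Singleton bound: d ≤ n − k + 1.
Here n = 12, k = 10, so n − k + 1 = 3.
Given d = 5, check d ≤ 3: NO.
Slack = (n − k + 1) − d = -2.
The slack is negative: d = 5 exceeds n − k + 1 = 3 by 2, so the Singleton bound is violated and no linear [12, 10, 5]_7 code can exist. In particular it is not MDS (MDS requires d = n − k + 1 exactly).
Description: the claimed parameters are [12, 10, 5]_7; such a code would be impossible (violates the Singleton bound).


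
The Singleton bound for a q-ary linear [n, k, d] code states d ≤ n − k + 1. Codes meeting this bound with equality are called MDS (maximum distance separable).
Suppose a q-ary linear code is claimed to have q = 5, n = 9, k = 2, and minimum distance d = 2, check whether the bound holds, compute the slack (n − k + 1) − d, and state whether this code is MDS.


Singleton RHS = n − k + 1 = 8, slack = 6, bound satisfied, not MDS.

Singleton bound: d ≤ n − k + 1.
Here n = 9, k = 2, so n − k + 1 = 8.
Given d = 2, check d ≤ 8: YES.
Slack = (n − k + 1) − d = 6.
The code is NOT MDS (slack = 6 > 0).
Description: the claimed parameters are [9, 2, 2]_5; such a code would be non-MDS.


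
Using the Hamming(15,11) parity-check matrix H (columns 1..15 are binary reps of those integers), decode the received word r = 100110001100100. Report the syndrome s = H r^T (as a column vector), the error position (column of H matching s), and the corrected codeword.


s = (1, 1, 1, 0)^T, error position = 14, corrected codeword c = 100110001100110

Compute s = H r^T mod 2 one row at a time:
  s_1 = 0 + 1 + 1 + 0 + 0 + 1 + 0 + 0 = 3 ≡ 1 (mod 2).
  s_2 = 1 + 1 + 0 + 0 + 0 + 1 + 0 + 0 = 3 ≡ 1 (mod 2).
  s_3 = 0 + 0 + 0 + 0 + 1 + 0 + 0 + 0 = 1 ≡ 1 (mod 2).
  s_4 = 1 + 0 + 1 + 0 + 1 + 0 + 1 + 0 = 4 ≡ 0 (mod 2).
s = (1, 1, 1, 0)^T — this equals column 14 of H (binary 1110), so error is at position 14.
Correct: flip bit 14 of r = 100110001100100 to get c = 100110001100110.


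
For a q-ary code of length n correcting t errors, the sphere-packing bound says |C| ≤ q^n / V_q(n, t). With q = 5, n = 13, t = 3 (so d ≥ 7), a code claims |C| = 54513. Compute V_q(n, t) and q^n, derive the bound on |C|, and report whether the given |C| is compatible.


V_q(n, t) = 19605, q^n = 1220703125, Hamming bound = 62264, |C| = 54513 ≤ bound (satisfied).

Step 1: Compute V_q(n, t) = Σ_{j=0}^3 C(n, j) (q−1)^j.
  j = 0: C(13,0)·(4)^0 = 1·1 = 1.
  j = 1: C(13,1)·(4)^1 = 13·4 = 52.
  j = 2: C(13,2)·(4)^2 = 78·16 = 1248.
  j = 3: C(13,3)·(4)^3 = 286·64 = 18304.
  V_q(n, t) = 1 + 52 + 1248 + 18304 = 19605.
Step 2: q^n = 5^13 = 1220703125.
Step 3: Hamming bound ⌊q^n / V_q(n,t)⌋ = ⌊1220703125/19605⌋ = 62264.
Step 4: Compare |C| = 54513 to 62264: satisfied.
The claimed |C| lies below the Hamming bound.


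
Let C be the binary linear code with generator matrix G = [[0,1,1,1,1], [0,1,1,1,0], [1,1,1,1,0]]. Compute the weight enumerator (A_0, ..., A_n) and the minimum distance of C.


Weight distribution: A_0 = 1, A_1 = 2, A_2 = 1, A_3 = 1, A_4 = 2, A_5 = 1. Minimum distance d = 1.

Enumerate all 2^3 = 8 messages m ∈ F_2^3.
For each, compute codeword c = mG in F_2^5, then tally its weight.
  m = 000 → c = 00000, weight = 0.
  m = 100 → c = 01111, weight = 4.
  m = 010 → c = 01110, weight = 3.
  m = 110 → c = 00001, weight = 1.
  m = 001 → c = 11110, weight = 4.
  m = 101 → c = 10001, weight = 2.
  m = 011 → c = 10000, weight = 1.
  m = 111 → c = 11111, weight = 5.
Tally weights:
  weight 0: 1 codewords.
  weight 1: 2 codewords.
  weight 2: 1 codewords.
  weight 3: 1 codewords.
  weight 4: 2 codewords.
  weight 5: 1 codewords.
Minimum distance d = smallest w > 0 with A_w > 0 = 1.
Sanity: Σ A_w = 8 = 2^3 = 8 ✓.


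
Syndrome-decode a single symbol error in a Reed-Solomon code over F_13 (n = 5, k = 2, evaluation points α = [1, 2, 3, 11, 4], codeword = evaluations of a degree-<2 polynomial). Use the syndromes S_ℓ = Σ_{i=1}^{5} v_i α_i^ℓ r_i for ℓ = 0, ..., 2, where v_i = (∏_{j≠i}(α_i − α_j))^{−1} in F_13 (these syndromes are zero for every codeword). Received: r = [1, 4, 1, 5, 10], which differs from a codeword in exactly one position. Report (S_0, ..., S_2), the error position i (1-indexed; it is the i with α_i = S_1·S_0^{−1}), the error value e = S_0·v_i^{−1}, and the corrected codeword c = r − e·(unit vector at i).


S = (11, 7, 8), error at position 3, error magnitude e = 7, c = [1, 4, 7, 5, 10].

Step 1: column multipliers v_i = (∏_{j≠i}(α_i − α_j))^{−1} mod 13.
  i = 1 (α = 1): (1−2)(1−3)(1−11)(1−4) = (−1)·(−2)·(−10)·(−3) = 60 ≡ 8, so v_1 = 8^{−1} = 5 (mod 13).
  i = 2 (α = 2): (2−1)(2−3)(2−11)(2−4) = 1·(−1)·(−9)·(−2) = −18 ≡ 8, so v_2 = 8^{−1} = 5 (mod 13).
  i = 3 (α = 3): (3−1)(3−2)(3−11)(3−4) = 2·1·(−8)·(−1) = 16 ≡ 3, so v_3 = 3^{−1} = 9 (mod 13).
  i = 4 (α = 11): (11−1)(11−2)(11−3)(11−4) = 10·9·8·7 = 5040 ≡ 9, so v_4 = 9^{−1} = 3 (mod 13).
  i = 5 (α = 4): (4−1)(4−2)(4−3)(4−11) = 3·2·1·(−7) = −42 ≡ 10, so v_5 = 10^{−1} = 4 (mod 13).
  v = [5, 5, 9, 3, 4].
Step 2: syndromes of r = [1, 4, 1, 5, 10] (all sums mod 13).
  S_0 = Σ v_i r_i = 5·1 + 5·4 + 9·1 + 3·5 + 4·10 = 89 ≡ 11.
  S_1 = Σ v_i α_i r_i = 5·1·1 + 5·2·4 + 9·3·1 + 3·11·5 + 4·4·10 = 397 ≡ 7.
  α_i^2 mod 13 = [1, 4, 9, 4, 3].
  S_2 = Σ v_i α_i^2 r_i = 5·1·1 + 5·4·4 + 9·9·1 + 3·4·5 + 4·3·10 = 346 ≡ 8.
  S = (11, 7, 8) ≠ 0, so r is not a codeword (an error is present).
Step 3: locate the error. For a single error e at position i, S_ℓ = v_i·e·α_i^ℓ, so α_err = S_1/S_0.
  S_0^{−1} = 11^{−1} = 6 (mod 13), so α_err = 7·6 = 42 ≡ 3 = α_3. Error position i = 3.
  Consistency check: S_2/S_1 = 8·2 = 16 ≡ 3 = α_err ✓ (single-error assumption holds).
Step 4: error magnitude e = S_0/v_3 = S_0·∏_{j≠3}(α_3 − α_j) = 11·3 = 33 ≡ 7 (mod 13).
Step 5: correct position 3: c_3 = r_3 − e = 1 − 7 ≡ 7 (mod 13). Hence c = [1, 4, 7, 5, 10].
  Check: interpolating c through the α_i gives m(x) = 11 + 3·x (degree < 2) with m(α_i) = c_i for every i, so c is indeed a codeword.


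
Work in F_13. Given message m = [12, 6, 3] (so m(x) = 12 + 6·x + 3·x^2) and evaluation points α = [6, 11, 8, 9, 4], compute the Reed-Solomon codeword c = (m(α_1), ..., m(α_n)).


c = [0, 12, 5, 10, 6]

Message polynomial: m(x) = 12 + 6·x + 3·x^2 (mod 13).
For each evaluation point α_i, compute m(α_i) mod 13:
  α_1 = 6: Horner steps 3 → 11 → 0, so m(6) = 0.
  α_2 = 11: Horner steps 3 → 0 → 12, so m(11) = 12.
  α_3 = 8: Horner steps 3 → 4 → 5, so m(8) = 5.
  α_4 = 9: Horner steps 3 → 7 → 10, so m(9) = 10.
  α_5 = 4: Horner steps 3 → 5 → 6, so m(4) = 6.
Codeword c = [0, 12, 5, 10, 6] ∈ F_13^5.


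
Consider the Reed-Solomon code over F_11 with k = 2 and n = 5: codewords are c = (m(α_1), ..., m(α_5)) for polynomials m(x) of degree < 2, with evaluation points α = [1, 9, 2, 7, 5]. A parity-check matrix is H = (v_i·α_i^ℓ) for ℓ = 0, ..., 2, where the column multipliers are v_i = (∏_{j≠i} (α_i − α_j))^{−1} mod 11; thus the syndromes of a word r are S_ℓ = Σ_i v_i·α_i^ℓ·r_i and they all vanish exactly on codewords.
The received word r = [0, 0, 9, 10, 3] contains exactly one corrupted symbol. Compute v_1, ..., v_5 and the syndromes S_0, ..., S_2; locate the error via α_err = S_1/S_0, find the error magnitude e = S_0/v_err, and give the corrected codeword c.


S = (2, 7, 8), error at position 2, error magnitude e = 5, c = [0, 6, 9, 10, 3].

Step 1: column multipliers v_i = (∏_{j≠i}(α_i − α_j))^{−1} mod 11.
  i = 1 (α = 1): (1−9)(1−2)(1−7)(1−5) = (−8)·(−1)·(−6)·(−4) = 192 ≡ 5, so v_1 = 5^{−1} = 9 (mod 11).
  i = 2 (α = 9): (9−1)(9−2)(9−7)(9−5) = 8·7·2·4 = 448 ≡ 8, so v_2 = 8^{−1} = 7 (mod 11).
  i = 3 (α = 2): (2−1)(2−9)(2−7)(2−5) = 1·(−7)·(−5)·(−3) = −105 ≡ 5, so v_3 = 5^{−1} = 9 (mod 11).
  i = 4 (α = 7): (7−1)(7−9)(7−2)(7−5) = 6·(−2)·5·2 = −120 ≡ 1, so v_4 = 1^{−1} = 1 (mod 11).
  i = 5 (α = 5): (5−1)(5−9)(5−2)(5−7) = 4·(−4)·3·(−2) = 96 ≡ 8, so v_5 = 8^{−1} = 7 (mod 11).
  v = [9, 7, 9, 1, 7].
Step 2: syndromes of r = [0, 0, 9, 10, 3] (all sums mod 11).
  S_0 = Σ v_i r_i = 9·0 + 7·0 + 9·9 + 1·10 + 7·3 = 112 ≡ 2.
  S_1 = Σ v_i α_i r_i = 9·1·0 + 7·9·0 + 9·2·9 + 1·7·10 + 7·5·3 = 337 ≡ 7.
  α_i^2 mod 11 = [1, 4, 4, 5, 3].
  S_2 = Σ v_i α_i^2 r_i = 9·1·0 + 7·4·0 + 9·4·9 + 1·5·10 + 7·3·3 = 437 ≡ 8.
  S = (2, 7, 8) ≠ 0, so r is not a codeword (an error is present).
Step 3: locate the error. For a single error e at position i, S_ℓ = v_i·e·α_i^ℓ, so α_err = S_1/S_0.
  S_0^{−1} = 2^{−1} = 6 (mod 11), so α_err = 7·6 = 42 ≡ 9 = α_2. Error position i = 2.
  Consistency check: S_2/S_1 = 8·8 = 64 ≡ 9 = α_err ✓ (single-error assumption holds).
Step 4: error magnitude e = S_0/v_2 = S_0·∏_{j≠2}(α_2 − α_j) = 2·8 = 16 ≡ 5 (mod 11).
Step 5: correct position 2: c_2 = r_2 − e = 0 − 5 ≡ 6 (mod 11). Hence c = [0, 6, 9, 10, 3].
  Check: interpolating c through the α_i gives m(x) = 2 + 9·x (degree < 2) with m(α_i) = c_i for every i, so c is indeed a codeword.


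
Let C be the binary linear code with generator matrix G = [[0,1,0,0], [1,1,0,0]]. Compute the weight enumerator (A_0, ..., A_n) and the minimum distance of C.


Weight distribution: A_0 = 1, A_1 = 2, A_2 = 1. Minimum distance d = 1.

Enumerate all 2^2 = 4 messages m ∈ F_2^2.
For each, compute codeword c = mG in F_2^4, then tally its weight.
  m = 00 → c = 0000, weight = 0.
  m = 10 → c = 0100, weight = 1.
  m = 01 → c = 1100, weight = 2.
  m = 11 → c = 1000, weight = 1.
Tally weights:
  weight 0: 1 codewords.
  weight 1: 2 codewords.
  weight 2: 1 codewords.
Minimum distance d = smallest w > 0 with A_w > 0 = 1.
Sanity: Σ A_w = 4 = 2^2 = 4 ✓.


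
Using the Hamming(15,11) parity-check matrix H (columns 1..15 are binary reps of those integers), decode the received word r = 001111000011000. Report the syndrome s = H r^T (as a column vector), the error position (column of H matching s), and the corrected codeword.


s = (0, 0, 1, 1)^T, error position = 3, corrected codeword c = 000111000011000

Compute s = H r^T mod 2 one row at a time:
  s_1 = 0 + 0 + 0 + 1 + 1 + 0 + 0 + 0 = 2 ≡ 0 (mod 2).
  s_2 = 1 + 1 + 1 + 0 + 1 + 0 + 0 + 0 = 4 ≡ 0 (mod 2).
  s_3 = 0 + 1 + 1 + 0 + 0 + 1 + 0 + 0 = 3 ≡ 1 (mod 2).
  s_4 = 0 + 1 + 1 + 0 + 0 + 1 + 0 + 0 = 3 ≡ 1 (mod 2).
s = (0, 0, 1, 1)^T — this equals column 3 of H (binary 0011), so error is at position 3.
Correct: flip bit 3 of r = 001111000011000 to get c = 000111000011000.


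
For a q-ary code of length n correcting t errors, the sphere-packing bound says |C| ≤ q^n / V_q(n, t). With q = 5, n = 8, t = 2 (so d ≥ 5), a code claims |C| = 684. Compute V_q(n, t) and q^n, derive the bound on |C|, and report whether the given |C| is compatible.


V_q(n, t) = 481, q^n = 390625, Hamming bound = 812, |C| = 684 ≤ bound (satisfied).

Step 1: Compute V_q(n, t) = Σ_{j=0}^2 C(n, j) (q−1)^j.
  j = 0: C(8,0)·(4)^0 = 1·1 = 1.
  j = 1: C(8,1)·(4)^1 = 8·4 = 32.
  j = 2: C(8,2)·(4)^2 = 28·16 = 448.
  V_q(n, t) = 1 + 32 + 448 = 481.
Step 2: q^n = 5^8 = 390625.
Step 3: Hamming bound ⌊q^n / V_q(n,t)⌋ = ⌊390625/481⌋ = 812.
Step 4: Compare |C| = 684 to 812: satisfied.
The claimed |C| lies below the Hamming bound.


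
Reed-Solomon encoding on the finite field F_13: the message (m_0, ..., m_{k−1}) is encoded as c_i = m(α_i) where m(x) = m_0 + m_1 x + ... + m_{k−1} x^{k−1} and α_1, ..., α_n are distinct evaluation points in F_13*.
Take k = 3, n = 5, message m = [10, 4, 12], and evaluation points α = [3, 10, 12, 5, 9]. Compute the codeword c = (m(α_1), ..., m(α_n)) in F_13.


c = [0, 2, 5, 5, 4]

Message polynomial: m(x) = 10 + 4·x + 12·x^2 (mod 13).
For each evaluation point α_i, compute m(α_i) mod 13:
  α_1 = 3: Horner steps 12 → 1 → 0, so m(3) = 0.
  α_2 = 10: Horner steps 12 → 7 → 2, so m(10) = 2.
  α_3 = 12: Horner steps 12 → 5 → 5, so m(12) = 5.
  α_4 = 5: Horner steps 12 → 12 → 5, so m(5) = 5.
  α_5 = 9: Horner steps 12 → 8 → 4, so m(9) = 4.
Codeword c = [0, 2, 5, 5, 4] ∈ F_13^5.


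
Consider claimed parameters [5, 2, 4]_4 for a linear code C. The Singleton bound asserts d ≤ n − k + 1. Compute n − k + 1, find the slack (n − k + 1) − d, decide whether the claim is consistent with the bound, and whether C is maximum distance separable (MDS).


Singleton RHS = n − k + 1 = 4, slack = 0, bound satisfied, MDS.

Singleton bound: d ≤ n − k + 1.
Here n = 5, k = 2, so n − k + 1 = 4.
Given d = 4, check d ≤ 4: YES.
Slack = (n − k + 1) − d = 0.
The code is MDS (slack = 0).
Description: the claimed parameters are [5, 2, 4]_4; such a code would be MDS (meets Singleton bound).


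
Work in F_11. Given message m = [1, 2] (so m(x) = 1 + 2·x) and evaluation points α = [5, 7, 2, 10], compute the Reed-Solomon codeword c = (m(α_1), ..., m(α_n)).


c = [0, 4, 5, 10]

Message polynomial: m(x) = 1 + 2·x (mod 11).
For each evaluation point α_i, compute m(α_i) mod 11:
  α_1 = 5: Horner steps 2 → 0, so m(5) = 0.
  α_2 = 7: Horner steps 2 → 4, so m(7) = 4.
  α_3 = 2: Horner steps 2 → 5, so m(2) = 5.
  α_4 = 10: Horner steps 2 → 10, so m(10) = 10.
Codeword c = [0, 4, 5, 10] ∈ F_11^4.


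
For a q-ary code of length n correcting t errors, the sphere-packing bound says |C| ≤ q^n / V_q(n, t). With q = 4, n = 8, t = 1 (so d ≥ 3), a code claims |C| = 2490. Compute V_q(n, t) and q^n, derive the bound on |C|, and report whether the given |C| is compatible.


V_q(n, t) = 25, q^n = 65536, Hamming bound = 2621, |C| = 2490 ≤ bound (satisfied).

Step 1: Compute V_q(n, t) = Σ_{j=0}^1 C(n, j) (q−1)^j.
  j = 0: C(8,0)·(3)^0 = 1·1 = 1.
  j = 1: C(8,1)·(3)^1 = 8·3 = 24.
  V_q(n, t) = 1 + 24 = 25.
Step 2: q^n = 4^8 = 65536.
Step 3: Hamming bound ⌊q^n / V_q(n,t)⌋ = ⌊65536/25⌋ = 2621.
Step 4: Compare |C| = 2490 to 2621: satisfied.
The claimed |C| lies below the Hamming bound.


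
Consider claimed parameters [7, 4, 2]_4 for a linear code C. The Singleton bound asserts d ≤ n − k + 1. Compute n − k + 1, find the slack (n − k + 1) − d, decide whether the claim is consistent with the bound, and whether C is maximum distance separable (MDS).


Singleton RHS = n − k + 1 = 4, slack = 2, bound satisfied, not MDS.

Singleton bound: d ≤ n − k + 1.
Here n = 7, k = 4, so n − k + 1 = 4.
Given d = 2, check d ≤ 4: YES.
Slack = (n − k + 1) − d = 2.
The code is NOT MDS (slack = 2 > 0).
Description: the claimed parameters are [7, 4, 2]_4; such a code would be non-MDS.
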